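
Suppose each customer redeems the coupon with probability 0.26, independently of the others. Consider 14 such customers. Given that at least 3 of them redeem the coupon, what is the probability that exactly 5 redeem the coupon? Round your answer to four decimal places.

0.2120

X ~ Binomial(14, 0.26). Want P(X=5 | X≥3) = P(X=5) / P(X≥3).
P(X=5) = C(14,5)·0.26^5·0.74^9 = 0.158276
P(X≥3) = 1 − 0.014765 − 0.072630 − 0.165870 = 0.746735
Ratio = 0.158276 / 0.746735 = 0.211958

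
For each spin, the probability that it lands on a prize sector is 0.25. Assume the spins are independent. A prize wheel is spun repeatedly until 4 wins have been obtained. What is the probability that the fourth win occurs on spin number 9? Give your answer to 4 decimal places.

0.0519

Y = trial on which the fourth success occurs; negative binomial, r=4, p=0.25.
P(Y=9) = C(8,3) · p^4 · (1−p)^5
= 56 · 0.0039062 · 0.2373 = 0.051910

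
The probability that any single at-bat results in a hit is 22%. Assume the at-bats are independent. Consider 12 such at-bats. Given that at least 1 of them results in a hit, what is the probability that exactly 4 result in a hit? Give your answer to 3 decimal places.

X ~ Binomial(12, 0.22). Want P(X=4 | X≥1) = P(X=4) / P(X≥1).
P(X=4) = C(12,4)·0.22^4·0.78^8 = 0.15887
P(X≥1) = 1 − 0.05071 = 0.94929
Ratio = 0.15887 / 0.94929 = 0.16736

0.167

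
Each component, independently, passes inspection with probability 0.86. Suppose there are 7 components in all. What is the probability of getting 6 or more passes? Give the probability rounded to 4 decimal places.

X ~ Binomial(7, 0.86); P(X ≥ 6) = Σ C(7,k) p^k (1−p)^(7−k) over k:
  k=6: C(7,6)·0.86^6·0.14^1 = 0.396476
  k=7: C(7,7)·0.86^7·0.14^0 = 0.347928
Total = 0.744404

0.7444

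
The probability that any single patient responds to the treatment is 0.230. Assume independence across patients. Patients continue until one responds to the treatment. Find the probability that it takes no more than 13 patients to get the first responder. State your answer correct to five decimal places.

Y = number of patients to the first success; geometric, p = 0.23.
P(Y ≤ 13) = 1 − (1−p)^13 = 1 − 0.0334487 = 0.9665513

0.96655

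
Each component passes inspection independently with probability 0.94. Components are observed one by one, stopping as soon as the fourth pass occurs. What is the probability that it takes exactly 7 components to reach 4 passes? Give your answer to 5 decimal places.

0.00337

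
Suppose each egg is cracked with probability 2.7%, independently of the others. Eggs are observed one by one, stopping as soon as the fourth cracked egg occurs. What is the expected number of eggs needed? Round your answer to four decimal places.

Y = total eggs until the fourth success; negative binomial with r=4, p=0.027.
E[Y] = r / p = 4 / 0.027 = 148.148148

148.1481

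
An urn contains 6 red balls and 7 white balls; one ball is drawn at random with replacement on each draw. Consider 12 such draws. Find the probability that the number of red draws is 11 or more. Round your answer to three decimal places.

X ~ Binomial(12, 0.461538); P(X ≥ 11) = Σ C(12,k) p^k (1−p)^(12−k) over k:
  k=11: C(12,11)·0.461538^11·0.538462^1 = 0.00131
  k=12: C(12,12)·0.461538^12·0.538462^0 = 0.00009
Total = 0.00140

0.001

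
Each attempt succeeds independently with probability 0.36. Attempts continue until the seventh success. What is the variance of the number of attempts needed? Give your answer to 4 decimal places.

34.5679

Y = total attempts until the seventh success; negative binomial with r=7, p=0.36.
Var(Y) = r(1−p)/p² = 7·0.64 / 0.36² = 34.567901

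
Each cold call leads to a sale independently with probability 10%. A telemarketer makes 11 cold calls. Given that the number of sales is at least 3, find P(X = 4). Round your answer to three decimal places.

X ~ Binomial(11, 0.10). Want P(X=4 | X≥3) = P(X=4) / P(X≥3).
P(X=4) = C(11,4)·0.10^4·0.90^7 = 0.01578
P(X≥3) = 1 − 0.31381 − 0.38355 − 0.21308 = 0.08956
Ratio = 0.01578 / 0.08956 = 0.17623

0.176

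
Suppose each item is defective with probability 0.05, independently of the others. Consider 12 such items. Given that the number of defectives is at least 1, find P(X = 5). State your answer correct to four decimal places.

X ~ Binomial(12, 0.05). Want P(X=5 | X≥1) = P(X=5) / P(X≥1).
P(X=5) = C(12,5)·0.05^5·0.95^7 = 0.000173
P(X≥1) = 1 − 0.540360 = 0.459640
Ratio = 0.000173 / 0.459640 = 0.000376

0.0004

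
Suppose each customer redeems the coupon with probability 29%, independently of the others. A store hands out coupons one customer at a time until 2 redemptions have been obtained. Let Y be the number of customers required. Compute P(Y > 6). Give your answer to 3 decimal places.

0.442

Needing more than 6 customers ⇔ fewer than 2 successes in the first 6. With X ~ Binomial(6, 0.29), P(Y > 6) = P(X ≤ 1).
  k=0: C(6,0)·0.29^0·0.71^6 = 0.12810
  k=1: C(6,1)·0.29^1·0.71^5 = 0.31394
P(X ≤ 1) = 0.44204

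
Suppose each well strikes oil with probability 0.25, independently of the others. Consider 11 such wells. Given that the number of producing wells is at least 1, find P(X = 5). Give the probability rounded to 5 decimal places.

0.08384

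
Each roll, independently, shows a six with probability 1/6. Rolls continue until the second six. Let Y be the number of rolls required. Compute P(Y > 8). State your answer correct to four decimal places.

Needing more than 8 rolls ⇔ fewer than 2 successes in the first 8. With X ~ Binomial(8, 0.166667), P(Y > 8) = P(X ≤ 1).
  k=0: C(8,0)·0.166667^0·0.833333^8 = 0.232568
  k=1: C(8,1)·0.166667^1·0.833333^7 = 0.372109
P(X ≤ 1) = 0.604677

0.6047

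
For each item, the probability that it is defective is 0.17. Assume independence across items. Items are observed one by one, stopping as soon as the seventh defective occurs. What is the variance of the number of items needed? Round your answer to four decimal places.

Y = total items until the seventh success; negative binomial with r=7, p=0.17.
Var(Y) = r(1−p)/p² = 7·0.83 / 0.17² = 201.038062

201.0381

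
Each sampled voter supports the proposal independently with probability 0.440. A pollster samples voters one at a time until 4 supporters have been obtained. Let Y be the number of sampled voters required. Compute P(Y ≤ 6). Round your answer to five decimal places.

Finishing within 6 sampled voters ⇔ at least 4 successes in the first 6. With X ~ Binomial(6, 0.44), P(Y ≤ 6) = 1 − P(X ≤ 3).
  k=0: C(6,0)·0.44^0·0.56^6 = 0.0308410
  k=1: C(6,1)·0.44^1·0.56^5 = 0.1453932
  k=2: C(6,2)·0.44^2·0.56^4 = 0.2855938
  k=3: C(6,3)·0.44^3·0.56^3 = 0.2991935
1 − 0.7610214 = 0.2389786

0.23898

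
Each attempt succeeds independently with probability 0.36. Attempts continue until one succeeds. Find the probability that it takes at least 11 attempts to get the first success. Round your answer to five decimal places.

0.01153

Y = number of attempts to the first success; geometric, p = 0.36.
P(Y > 10) = P(first 10 all fail) = (1−p)^10 = 0.0115292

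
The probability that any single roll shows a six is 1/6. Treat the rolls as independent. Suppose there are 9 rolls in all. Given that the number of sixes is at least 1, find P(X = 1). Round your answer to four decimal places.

X ~ Binomial(9, 0.166667). Want P(X=1 | X≥1) = P(X=1) / P(X≥1).
P(X=1) = C(9,1)·0.166667^1·0.833333^8 = 0.348852
P(X≥1) = 1 − 0.193807 = 0.806193
Ratio = 0.348852 / 0.806193 = 0.432715

0.4327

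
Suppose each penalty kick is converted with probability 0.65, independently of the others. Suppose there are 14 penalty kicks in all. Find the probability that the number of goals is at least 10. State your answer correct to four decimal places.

X ~ Binomial(14, 0.65); P(X ≥ 10) = Σ C(14,k) p^k (1−p)^(14−k) over k:
  k=10: C(14,10)·0.65^10·0.35^4 = 0.202227
  k=11: C(14,11)·0.65^11·0.35^3 = 0.136569
  k=12: C(14,12)·0.65^12·0.35^2 = 0.063407
  k=13: C(14,13)·0.65^13·0.35^1 = 0.018116
  k=14: C(14,14)·0.65^14·0.35^0 = 0.002403
Total = 0.422723

0.4227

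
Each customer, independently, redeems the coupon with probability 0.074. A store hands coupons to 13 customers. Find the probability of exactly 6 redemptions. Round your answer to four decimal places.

X ~ Binomial(n=13, p=0.074).
P(X=6) = C(13,6) · p^6 · (1−p)^7
= 1716 · 1.6421e-07 · 0.58382 = 0.000165

0.0002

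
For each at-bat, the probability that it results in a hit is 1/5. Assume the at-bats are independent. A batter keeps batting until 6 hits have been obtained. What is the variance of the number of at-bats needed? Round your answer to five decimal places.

120.00000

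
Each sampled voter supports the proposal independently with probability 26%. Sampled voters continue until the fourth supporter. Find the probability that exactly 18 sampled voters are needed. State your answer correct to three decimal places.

Y = trial on which the fourth success occurs; negative binomial, r=4, p=0.26.
P(Y=18) = C(17,3) · p^4 · (1−p)^14
= 680 · 0.0045698 · 0.014765 = 0.04588

0.046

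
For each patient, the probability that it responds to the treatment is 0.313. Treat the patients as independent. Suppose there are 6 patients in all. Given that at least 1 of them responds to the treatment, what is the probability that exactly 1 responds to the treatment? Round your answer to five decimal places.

0.32116

X ~ Binomial(6, 0.313). Want P(X=1 | X≥1) = P(X=1) / P(X≥1).
P(X=1) = C(6,1)·0.313^1·0.687^5 = 0.2873950
P(X≥1) = 1 − 0.1051333 = 0.8948667
Ratio = 0.2873950 / 0.8948667 = 0.3211596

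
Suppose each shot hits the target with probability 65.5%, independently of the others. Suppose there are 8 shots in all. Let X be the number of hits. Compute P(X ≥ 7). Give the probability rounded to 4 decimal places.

0.1766

X ~ Binomial(8, 0.655); P(X ≥ 7) = Σ C(8,k) p^k (1−p)^(8−k) over k:
  k=7: C(8,7)·0.655^7·0.345^1 = 0.142757
  k=8: C(8,8)·0.655^8·0.345^0 = 0.033879
Total = 0.176636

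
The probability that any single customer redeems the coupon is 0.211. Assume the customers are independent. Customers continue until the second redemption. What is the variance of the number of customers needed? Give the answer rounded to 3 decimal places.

35.444

Y = total customers until the second success; negative binomial with r=2, p=0.211.
Var(Y) = r(1−p)/p² = 2·0.789 / 0.211² = 35.44395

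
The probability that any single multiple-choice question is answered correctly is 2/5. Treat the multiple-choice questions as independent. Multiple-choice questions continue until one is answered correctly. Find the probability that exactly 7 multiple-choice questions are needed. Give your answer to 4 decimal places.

Geometric (trials to first success), p = 0.40.
P(Y = 7) = (1−p)^6 · p = 0.046656 · 0.40 = 0.018662

0.0187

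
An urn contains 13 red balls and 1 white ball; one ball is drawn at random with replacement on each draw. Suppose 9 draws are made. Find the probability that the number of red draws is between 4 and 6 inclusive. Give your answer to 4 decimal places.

0.0221

X ~ Binomial(9, 0.928571); P(4 ≤ X ≤ 6) = Σ C(9,k) p^k (1−p)^(9−k) over k:
  k=4: C(9,4)·0.928571^4·0.071429^5 = 0.000174
  k=5: C(9,5)·0.928571^5·0.071429^4 = 0.002264
  k=6: C(9,6)·0.928571^6·0.071429^3 = 0.019624
Total = 0.022062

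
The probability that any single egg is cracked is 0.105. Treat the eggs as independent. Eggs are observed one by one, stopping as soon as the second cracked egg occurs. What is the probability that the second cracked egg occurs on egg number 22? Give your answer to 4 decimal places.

Y = trial on which the second success occurs; negative binomial, r=2, p=0.105.
P(Y=22) = C(21,1) · p^2 · (1−p)^20
= 21 · 0.011025 · 0.10876 = 0.025180

0.0252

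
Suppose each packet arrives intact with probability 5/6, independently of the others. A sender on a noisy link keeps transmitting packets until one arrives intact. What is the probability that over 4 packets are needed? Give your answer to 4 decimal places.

0.0008

Y = number of packets to the first success; geometric, p = 0.833333.
P(Y > 4) = P(first 4 all fail) = (1−p)^4 = 0.000772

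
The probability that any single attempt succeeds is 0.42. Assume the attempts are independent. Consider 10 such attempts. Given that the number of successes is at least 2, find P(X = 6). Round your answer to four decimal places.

X ~ Binomial(10, 0.42). Want P(X=6 | X≥2) = P(X=6) / P(X≥2).
P(X=6) = C(10,6)·0.42^6·0.58^4 = 0.130445
P(X≥2) = 1 − 0.004308 − 0.031196 = 0.964496
Ratio = 0.130445 / 0.964496 = 0.135247

0.1352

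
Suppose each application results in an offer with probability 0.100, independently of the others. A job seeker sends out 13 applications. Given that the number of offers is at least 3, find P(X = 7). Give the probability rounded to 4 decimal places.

0.0007

X ~ Binomial(13, 0.10). Want P(X=7 | X≥3) = P(X=7) / P(X≥3).
P(X=7) = C(13,7)·0.10^7·0.90^6 = 0.000091
P(X≥3) = 1 − 0.254187 − 0.367158 − 0.244772 = 0.133883
Ratio = 0.000091 / 0.133883 = 0.000681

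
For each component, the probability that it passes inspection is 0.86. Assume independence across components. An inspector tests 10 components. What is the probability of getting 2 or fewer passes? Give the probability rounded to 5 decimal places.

X ~ Binomial(10, 0.86); P(X ≤ 2) = Σ C(10,k) p^k (1−p)^(10−k) over k:
  k=0: C(10,0)·0.86^0·0.14^10 = 0.0000000
  k=1: C(10,1)·0.86^1·0.14^9 = 0.0000002
  k=2: C(10,2)·0.86^2·0.14^8 = 0.0000049
Total = 0.0000051

0.00001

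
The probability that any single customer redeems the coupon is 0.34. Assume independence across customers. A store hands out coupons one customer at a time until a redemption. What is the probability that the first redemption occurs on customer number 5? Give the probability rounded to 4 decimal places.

Geometric (trials to first success), p = 0.34.
P(Y = 5) = (1−p)^4 · p = 0.18975 · 0.34 = 0.064514

0.0645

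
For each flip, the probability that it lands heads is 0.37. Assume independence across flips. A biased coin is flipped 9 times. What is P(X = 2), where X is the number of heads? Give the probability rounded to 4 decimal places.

X ~ Binomial(n=9, p=0.37).
P(X=2) = C(9,2) · p^2 · (1−p)^7
= 36 · 0.1369 · 0.03939 = 0.194129

0.1941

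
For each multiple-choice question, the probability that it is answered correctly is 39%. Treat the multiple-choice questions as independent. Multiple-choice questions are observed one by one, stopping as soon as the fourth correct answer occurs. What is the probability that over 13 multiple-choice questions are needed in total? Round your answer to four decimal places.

Needing more than 13 multiple-choice questions ⇔ fewer than 4 successes in the first 13. With X ~ Binomial(13, 0.39), P(Y > 13) = P(X ≤ 3).
  k=0: C(13,0)·0.39^0·0.61^13 = 0.001619
  k=1: C(13,1)·0.39^1·0.61^12 = 0.013458
  k=2: C(13,2)·0.39^2·0.61^11 = 0.051624
  k=3: C(13,3)·0.39^3·0.61^10 = 0.121020
P(X ≤ 3) = 0.187721

0.1877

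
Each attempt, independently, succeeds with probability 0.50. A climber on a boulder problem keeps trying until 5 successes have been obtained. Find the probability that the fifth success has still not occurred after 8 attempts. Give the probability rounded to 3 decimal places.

0.637

Needing more than 8 attempts ⇔ fewer than 5 successes in the first 8. With X ~ Binomial(8, 0.50), P(Y > 8) = P(X ≤ 4).
  k=0: C(8,0)·0.50^0·0.50^8 = 0.00391
  k=1: C(8,1)·0.50^1·0.50^7 = 0.03125
  k=2: C(8,2)·0.50^2·0.50^6 = 0.10938
  k=3: C(8,3)·0.50^3·0.50^5 = 0.21875
  k=4: C(8,4)·0.50^4·0.50^4 = 0.27344
P(X ≤ 4) = 0.63672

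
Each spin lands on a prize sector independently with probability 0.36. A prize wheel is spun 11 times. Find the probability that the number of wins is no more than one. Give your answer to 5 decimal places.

X ~ Binomial(11, 0.36); P(X ≤ 1) = Σ C(11,k) p^k (1−p)^(11−k) over k:
  k=0: C(11,0)·0.36^0·0.64^11 = 0.0073787
  k=1: C(11,1)·0.36^1·0.64^10 = 0.0456557
Total = 0.0530344

0.05303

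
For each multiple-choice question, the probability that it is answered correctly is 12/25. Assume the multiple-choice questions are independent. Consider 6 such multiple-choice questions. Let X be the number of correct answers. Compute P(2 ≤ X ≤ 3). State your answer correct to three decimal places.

0.564

X ~ Binomial(6, 0.48); P(2 ≤ X ≤ 3) = Σ C(6,k) p^k (1−p)^(6−k) over k:
  k=2: C(6,2)·0.48^2·0.52^4 = 0.25269
  k=3: C(6,3)·0.48^3·0.52^3 = 0.31100
Total = 0.56369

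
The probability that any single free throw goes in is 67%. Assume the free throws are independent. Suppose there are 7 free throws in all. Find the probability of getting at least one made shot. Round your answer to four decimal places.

0.9996

P(at least one) = 1 − P(none) = 1 − (1 − 0.67)^7
= 1 − 0.000426 = 0.999574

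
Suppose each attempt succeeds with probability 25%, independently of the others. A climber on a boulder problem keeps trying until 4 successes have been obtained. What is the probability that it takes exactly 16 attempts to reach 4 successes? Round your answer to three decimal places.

0.056

Y = trial on which the fourth success occurs; negative binomial, r=4, p=0.25.
P(Y=16) = C(15,3) · p^4 · (1−p)^12
= 455 · 0.0039062 · 0.031676 = 0.05630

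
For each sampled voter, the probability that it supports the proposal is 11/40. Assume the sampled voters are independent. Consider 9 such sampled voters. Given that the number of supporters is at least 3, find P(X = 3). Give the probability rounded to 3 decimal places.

0.541

X ~ Binomial(9, 0.275). Want P(X=3 | X≥3) = P(X=3) / P(X≥3).
P(X=3) = C(9,3)·0.275^3·0.725^6 = 0.25369
P(X≥3) = 1 − 0.05534 − 0.18892 − 0.28664 = 0.46910
Ratio = 0.25369 / 0.46910 = 0.54080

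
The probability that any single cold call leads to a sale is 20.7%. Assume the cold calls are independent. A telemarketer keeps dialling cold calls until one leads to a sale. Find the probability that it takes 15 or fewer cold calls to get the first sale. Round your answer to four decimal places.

0.9692

Y = number of cold calls to the first success; geometric, p = 0.207.
P(Y ≤ 15) = 1 − (1−p)^15 = 1 − 0.030839 = 0.969161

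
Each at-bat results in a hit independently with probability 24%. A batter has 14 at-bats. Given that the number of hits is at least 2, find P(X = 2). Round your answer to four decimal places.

0.2202

X ~ Binomial(14, 0.24). Want P(X=2 | X≥2) = P(X=2) / P(X≥2).
P(X=2) = C(14,2)·0.24^2·0.76^12 = 0.194638
P(X≥2) = 1 − 0.021448 − 0.094823 = 0.883728
Ratio = 0.194638 / 0.883728 = 0.220246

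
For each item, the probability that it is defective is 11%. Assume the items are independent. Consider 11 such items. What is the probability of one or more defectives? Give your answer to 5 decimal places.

P(at least one) = 1 − P(none) = 1 − (1 − 0.11)^11
= 1 − 0.2775173 = 0.7224827

0.72248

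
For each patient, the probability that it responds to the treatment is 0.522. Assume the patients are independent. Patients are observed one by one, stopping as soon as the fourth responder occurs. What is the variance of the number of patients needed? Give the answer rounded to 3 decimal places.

Y = total patients until the fourth success; negative binomial with r=4, p=0.522.
Var(Y) = r(1−p)/p² = 4·0.478 / 0.522² = 7.01693

7.017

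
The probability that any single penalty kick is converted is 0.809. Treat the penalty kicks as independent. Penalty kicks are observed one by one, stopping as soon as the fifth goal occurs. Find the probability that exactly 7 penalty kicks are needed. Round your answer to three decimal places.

0.190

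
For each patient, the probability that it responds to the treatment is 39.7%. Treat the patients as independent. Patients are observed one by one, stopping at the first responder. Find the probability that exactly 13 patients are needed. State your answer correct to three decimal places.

0.001

Geometric (trials to first success), p = 0.397.
P(Y = 13) = (1−p)^12 · p = 0.002311 · 0.397 = 0.00092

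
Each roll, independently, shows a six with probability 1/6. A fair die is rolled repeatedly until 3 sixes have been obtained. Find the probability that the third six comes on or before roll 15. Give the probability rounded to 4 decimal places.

Finishing within 15 rolls ⇔ at least 3 successes in the first 15. With X ~ Binomial(15, 0.166667), P(Y ≤ 15) = 1 − P(X ≤ 2).
  k=0: C(15,0)·0.166667^0·0.833333^15 = 0.064905
  k=1: C(15,1)·0.166667^1·0.833333^14 = 0.194716
  k=2: C(15,2)·0.166667^2·0.833333^13 = 0.272603
1 − 0.532225 = 0.467775

0.4678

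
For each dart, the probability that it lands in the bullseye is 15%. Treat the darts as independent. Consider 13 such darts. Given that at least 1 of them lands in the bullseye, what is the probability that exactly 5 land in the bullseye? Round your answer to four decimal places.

0.0303

X ~ Binomial(13, 0.15). Want P(X=5 | X≥1) = P(X=5) / P(X≥1).
P(X=5) = C(13,5)·0.15^5·0.85^8 = 0.026631
P(X≥1) = 1 − 0.120905 = 0.879095
Ratio = 0.026631 / 0.879095 = 0.030294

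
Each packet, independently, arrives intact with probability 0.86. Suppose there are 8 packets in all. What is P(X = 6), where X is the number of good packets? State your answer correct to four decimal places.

0.2220

X ~ Binomial(n=8, p=0.86).
P(X=6) = C(8,6) · p^6 · (1−p)^2
= 28 · 0.40457 · 0.0196 = 0.222026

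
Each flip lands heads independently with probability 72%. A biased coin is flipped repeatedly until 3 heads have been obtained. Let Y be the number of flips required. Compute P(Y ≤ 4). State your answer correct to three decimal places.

Finishing within 4 flips ⇔ at least 3 successes in the first 4. With X ~ Binomial(4, 0.72), P(Y ≤ 4) = 1 − P(X ≤ 2).
  k=0: C(4,0)·0.72^0·0.28^4 = 0.00615
  k=1: C(4,1)·0.72^1·0.28^3 = 0.06322
  k=2: C(4,2)·0.72^2·0.28^2 = 0.24386
1 − 0.31322 = 0.68678

0.687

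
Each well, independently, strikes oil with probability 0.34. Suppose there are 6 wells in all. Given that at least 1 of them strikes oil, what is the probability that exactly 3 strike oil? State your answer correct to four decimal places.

X ~ Binomial(6, 0.34). Want P(X=3 | X≥1) = P(X=3) / P(X≥1).
P(X=3) = C(6,3)·0.34^3·0.66^3 = 0.225995
P(X≥1) = 1 − 0.082654 = 0.917346
Ratio = 0.225995 / 0.917346 = 0.246357

0.2464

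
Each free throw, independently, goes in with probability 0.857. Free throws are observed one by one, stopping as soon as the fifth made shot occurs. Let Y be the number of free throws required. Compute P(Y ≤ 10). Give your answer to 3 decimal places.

0.999

Finishing within 10 free throws ⇔ at least 5 successes in the first 10. With X ~ Binomial(10, 0.857), P(Y ≤ 10) = 1 − P(X ≤ 4).
  k=0: C(10,0)·0.857^0·0.143^10 = 0.00000
  k=1: C(10,1)·0.857^1·0.143^9 = 0.00000
  k=2: C(10,2)·0.857^2·0.143^8 = 0.00001
  k=3: C(10,3)·0.857^3·0.143^7 = 0.00009
  k=4: C(10,4)·0.857^4·0.143^6 = 0.00097
1 − 0.00107 = 0.99893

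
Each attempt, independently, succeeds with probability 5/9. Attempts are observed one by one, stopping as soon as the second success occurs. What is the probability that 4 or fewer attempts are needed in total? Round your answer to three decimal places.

Finishing within 4 attempts ⇔ at least 2 successes in the first 4. With X ~ Binomial(4, 0.555556), P(Y ≤ 4) = 1 − P(X ≤ 1).
  k=0: C(4,0)·0.555556^0·0.444444^4 = 0.03902
  k=1: C(4,1)·0.555556^1·0.444444^3 = 0.19509
1 − 0.23411 = 0.76589

0.766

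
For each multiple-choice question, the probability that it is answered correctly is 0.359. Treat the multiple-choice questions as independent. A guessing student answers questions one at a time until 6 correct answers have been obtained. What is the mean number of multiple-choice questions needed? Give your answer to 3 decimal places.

16.713

Y = total multiple-choice questions until the sixth success; negative binomial with r=6, p=0.359.
E[Y] = r / p = 6 / 0.359 = 16.71309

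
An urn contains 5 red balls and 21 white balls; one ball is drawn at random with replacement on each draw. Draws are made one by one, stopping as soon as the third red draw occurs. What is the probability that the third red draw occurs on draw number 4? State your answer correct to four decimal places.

Y = trial on which the third success occurs; negative binomial, r=3, p=0.192308.
P(Y=4) = C(3,2) · p^3 · (1−p)^1
= 3 · 0.007112 · 0.80769 = 0.017233

0.0172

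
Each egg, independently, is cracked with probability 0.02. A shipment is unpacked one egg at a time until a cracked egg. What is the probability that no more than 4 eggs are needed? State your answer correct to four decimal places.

Y = number of eggs to the first success; geometric, p = 0.02.
P(Y ≤ 4) = 1 − (1−p)^4 = 1 − 0.922368 = 0.077632

0.0776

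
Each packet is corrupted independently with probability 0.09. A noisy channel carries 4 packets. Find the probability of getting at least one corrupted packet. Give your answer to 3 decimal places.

0.314

P(at least one) = 1 − P(none) = 1 − (1 − 0.09)^4
= 1 − 0.68575 = 0.31425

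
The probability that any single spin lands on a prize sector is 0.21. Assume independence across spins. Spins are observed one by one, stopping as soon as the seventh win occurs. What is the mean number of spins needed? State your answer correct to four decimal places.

Y = total spins until the seventh success; negative binomial with r=7, p=0.21.
E[Y] = r / p = 7 / 0.21 = 33.333333

33.3333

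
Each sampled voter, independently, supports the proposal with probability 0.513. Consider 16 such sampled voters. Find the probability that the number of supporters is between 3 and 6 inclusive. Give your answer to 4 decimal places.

0.1952

X ~ Binomial(16, 0.513); P(3 ≤ X ≤ 6) = Σ C(16,k) p^k (1−p)^(16−k) over k:
  k=3: C(16,3)·0.513^3·0.487^13 = 0.006553
  k=4: C(16,4)·0.513^4·0.487^12 = 0.022433
  k=5: C(16,5)·0.513^5·0.487^11 = 0.056714
  k=6: C(16,6)·0.513^6·0.487^10 = 0.109526
Total = 0.195226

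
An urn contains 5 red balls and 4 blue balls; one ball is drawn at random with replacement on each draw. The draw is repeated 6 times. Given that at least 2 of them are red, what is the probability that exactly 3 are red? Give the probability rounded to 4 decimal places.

0.3222

X ~ Binomial(6, 0.555556). Want P(X=3 | X≥2) = P(X=3) / P(X≥2).
P(X=3) = C(6,3)·0.555556^3·0.444444^3 = 0.301068
P(X≥2) = 1 − 0.007707 − 0.057805 = 0.934488
Ratio = 0.301068 / 0.934488 = 0.322175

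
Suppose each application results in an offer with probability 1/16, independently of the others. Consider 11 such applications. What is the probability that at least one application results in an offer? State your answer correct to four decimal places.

P(at least one) = 1 − P(none) = 1 − (1 − 0.0625)^11
= 1 − 0.491682 = 0.508318

0.5083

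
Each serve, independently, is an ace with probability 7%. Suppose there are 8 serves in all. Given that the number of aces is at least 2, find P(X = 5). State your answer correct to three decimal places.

0.001

X ~ Binomial(8, 0.07). Want P(X=5 | X≥2) = P(X=5) / P(X≥2).
P(X=5) = C(8,5)·0.07^5·0.93^3 = 0.00008
P(X≥2) = 1 − 0.55958 − 0.33695 = 0.10347
Ratio = 0.00008 / 0.10347 = 0.00073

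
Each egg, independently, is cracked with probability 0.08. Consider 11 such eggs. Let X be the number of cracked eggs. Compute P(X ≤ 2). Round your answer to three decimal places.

0.948

X ~ Binomial(11, 0.08); P(X ≤ 2) = Σ C(11,k) p^k (1−p)^(11−k) over k:
  k=0: C(11,0)·0.08^0·0.92^11 = 0.39964
  k=1: C(11,1)·0.08^1·0.92^10 = 0.38226
  k=2: C(11,2)·0.08^2·0.92^9 = 0.16620
Total = 0.94810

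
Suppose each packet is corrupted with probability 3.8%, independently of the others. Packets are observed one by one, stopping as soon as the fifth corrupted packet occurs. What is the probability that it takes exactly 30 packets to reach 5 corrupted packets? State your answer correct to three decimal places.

0.001

Y = trial on which the fifth success occurs; negative binomial, r=5, p=0.038.
P(Y=30) = C(29,4) · p^5 · (1−p)^25
= 23751 · 7.9235e-08 · 0.37964 = 0.00071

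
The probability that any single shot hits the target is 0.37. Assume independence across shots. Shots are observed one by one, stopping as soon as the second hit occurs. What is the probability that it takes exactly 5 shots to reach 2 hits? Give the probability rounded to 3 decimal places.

Y = trial on which the second success occurs; negative binomial, r=2, p=0.37.
P(Y=5) = C(4,1) · p^2 · (1−p)^3
= 4 · 0.1369 · 0.25005 = 0.13693

0.137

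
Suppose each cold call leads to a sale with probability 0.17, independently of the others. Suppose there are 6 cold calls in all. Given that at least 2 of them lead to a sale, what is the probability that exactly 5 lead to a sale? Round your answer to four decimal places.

X ~ Binomial(6, 0.17). Want P(X=5 | X≥2) = P(X=5) / P(X≥2).
P(X=5) = C(6,5)·0.17^5·0.83^1 = 0.000707
P(X≥2) = 1 − 0.326940 − 0.401782 = 0.271277
Ratio = 0.000707 / 0.271277 = 0.002607

0.0026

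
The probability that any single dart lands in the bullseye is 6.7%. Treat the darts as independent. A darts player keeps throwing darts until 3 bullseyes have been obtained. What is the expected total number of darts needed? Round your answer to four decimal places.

Y = total darts until the third success; negative binomial with r=3, p=0.067.
E[Y] = r / p = 3 / 0.067 = 44.776119

44.7761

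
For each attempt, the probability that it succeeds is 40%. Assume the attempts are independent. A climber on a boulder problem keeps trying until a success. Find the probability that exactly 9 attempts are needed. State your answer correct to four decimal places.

0.0067

Geometric (trials to first success), p = 0.40.
P(Y = 9) = (1−p)^8 · p = 0.016796 · 0.40 = 0.006718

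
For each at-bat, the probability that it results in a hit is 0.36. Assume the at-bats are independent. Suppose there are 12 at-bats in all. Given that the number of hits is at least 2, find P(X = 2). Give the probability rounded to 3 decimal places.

X ~ Binomial(12, 0.36). Want P(X=2 | X≥2) = P(X=2) / P(X≥2).
P(X=2) = C(12,2)·0.36^2·0.64^10 = 0.09862
P(X≥2) = 1 − 0.00472 − 0.03188 = 0.96340
Ratio = 0.09862 / 0.96340 = 0.10236

0.102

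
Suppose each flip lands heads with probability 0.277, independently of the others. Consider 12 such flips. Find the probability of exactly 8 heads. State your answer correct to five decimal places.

X ~ Binomial(n=12, p=0.277).
P(X=8) = C(12,8) · p^8 · (1−p)^4
= 495 · 3.4661e-05 · 0.27325 = 0.0046881

0.00469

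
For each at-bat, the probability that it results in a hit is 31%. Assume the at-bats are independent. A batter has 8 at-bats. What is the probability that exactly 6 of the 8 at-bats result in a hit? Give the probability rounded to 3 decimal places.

X ~ Binomial(n=8, p=0.31).
P(X=6) = C(8,6) · p^6 · (1−p)^2
= 28 · 0.0008875 · 0.4761 = 0.01183

0.012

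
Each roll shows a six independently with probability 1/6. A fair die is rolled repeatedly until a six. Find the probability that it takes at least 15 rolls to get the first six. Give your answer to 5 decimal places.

Y = number of rolls to the first success; geometric, p = 0.166667.
P(Y > 14) = P(first 14 all fail) = (1−p)^14 = 0.0778866

0.07789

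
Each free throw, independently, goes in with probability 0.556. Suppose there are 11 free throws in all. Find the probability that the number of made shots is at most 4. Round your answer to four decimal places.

X ~ Binomial(11, 0.556); P(X ≤ 4) = Σ C(11,k) p^k (1−p)^(11−k) over k:
  k=0: C(11,0)·0.556^0·0.444^11 = 0.000132
  k=1: C(11,1)·0.556^1·0.444^10 = 0.001821
  k=2: C(11,2)·0.556^2·0.444^9 = 0.011401
  k=3: C(11,3)·0.556^3·0.444^8 = 0.042832
  k=4: C(11,4)·0.556^4·0.444^7 = 0.107274
Total = 0.163461

0.1635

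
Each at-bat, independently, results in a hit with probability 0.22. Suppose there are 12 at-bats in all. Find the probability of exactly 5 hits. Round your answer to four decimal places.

X ~ Binomial(n=12, p=0.22).
P(X=5) = C(12,5) · p^5 · (1−p)^7
= 792 · 0.00051536 · 0.17566 = 0.071697

0.0717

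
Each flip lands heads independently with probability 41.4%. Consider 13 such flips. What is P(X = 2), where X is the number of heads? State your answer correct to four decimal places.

0.0374

X ~ Binomial(n=13, p=0.414).
P(X=2) = C(13,2) · p^2 · (1−p)^11
= 78 · 0.1714 · 0.0027982 = 0.037408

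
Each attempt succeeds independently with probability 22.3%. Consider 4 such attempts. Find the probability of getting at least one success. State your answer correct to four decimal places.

0.6355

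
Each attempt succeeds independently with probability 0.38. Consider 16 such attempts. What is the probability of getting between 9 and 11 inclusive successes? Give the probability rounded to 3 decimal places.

X ~ Binomial(16, 0.38); P(9 ≤ X ≤ 11) = Σ C(16,k) p^k (1−p)^(16−k) over k:
  k=9: C(16,9)·0.38^9·0.62^7 = 0.06656
  k=10: C(16,10)·0.38^10·0.62^6 = 0.02856
  k=11: C(16,11)·0.38^11·0.62^5 = 0.00955
Total = 0.10466

0.105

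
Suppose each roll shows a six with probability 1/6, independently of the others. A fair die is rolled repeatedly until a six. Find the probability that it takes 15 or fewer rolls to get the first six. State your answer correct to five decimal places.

0.93509

Y = number of rolls to the first success; geometric, p = 0.166667.
P(Y ≤ 15) = 1 − (1−p)^15 = 1 − 0.0649055 = 0.9350945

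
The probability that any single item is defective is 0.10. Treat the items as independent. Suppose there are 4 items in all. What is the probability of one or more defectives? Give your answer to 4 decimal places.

0.3439

P(at least one) = 1 − P(none) = 1 − (1 − 0.10)^4
= 1 − 0.656100 = 0.343900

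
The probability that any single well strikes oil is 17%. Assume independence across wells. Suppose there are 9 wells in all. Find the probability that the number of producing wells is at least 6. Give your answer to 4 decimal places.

0.0013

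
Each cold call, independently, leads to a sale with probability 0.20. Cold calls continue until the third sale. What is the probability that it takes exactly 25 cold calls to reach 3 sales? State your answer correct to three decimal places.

0.016

Y = trial on which the third success occurs; negative binomial, r=3, p=0.20.
P(Y=25) = C(24,2) · p^3 · (1−p)^22
= 276 · 0.008 · 0.0073787 = 0.01629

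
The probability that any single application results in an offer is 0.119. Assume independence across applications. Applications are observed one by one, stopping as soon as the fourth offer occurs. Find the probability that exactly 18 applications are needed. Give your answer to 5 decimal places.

0.02314

Y = trial on which the fourth success occurs; negative binomial, r=4, p=0.119.
P(Y=18) = C(17,3) · p^4 · (1−p)^14
= 680 · 0.00020053 · 0.16969 = 0.0231398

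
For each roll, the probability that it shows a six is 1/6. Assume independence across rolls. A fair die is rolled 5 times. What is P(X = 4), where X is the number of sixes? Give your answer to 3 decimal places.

X ~ Binomial(n=5, p=0.166667).
P(X=4) = C(5,4) · p^4 · (1−p)^1
= 5 · 0.0007716 · 0.83333 = 0.00322

0.003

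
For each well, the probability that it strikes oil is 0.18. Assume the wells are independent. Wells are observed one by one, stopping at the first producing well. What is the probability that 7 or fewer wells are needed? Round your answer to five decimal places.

Y = number of wells to the first success; geometric, p = 0.18.
P(Y ≤ 7) = 1 − (1−p)^7 = 1 − 0.2492855 = 0.7507145

0.75071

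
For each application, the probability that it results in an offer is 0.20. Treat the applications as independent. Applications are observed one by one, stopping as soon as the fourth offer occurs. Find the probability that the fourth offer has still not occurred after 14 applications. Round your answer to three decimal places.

Needing more than 14 applications ⇔ fewer than 4 successes in the first 14. With X ~ Binomial(14, 0.20), P(Y > 14) = P(X ≤ 3).
  k=0: C(14,0)·0.20^0·0.80^14 = 0.04398
  k=1: C(14,1)·0.20^1·0.80^13 = 0.15393
  k=2: C(14,2)·0.20^2·0.80^12 = 0.25014
  k=3: C(14,3)·0.20^3·0.80^11 = 0.25014
P(X ≤ 3) = 0.69819

0.698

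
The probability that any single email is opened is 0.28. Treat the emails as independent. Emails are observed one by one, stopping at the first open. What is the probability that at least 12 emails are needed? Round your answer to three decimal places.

Y = number of emails to the first success; geometric, p = 0.28.
P(Y > 11) = P(first 11 all fail) = (1−p)^11 = 0.02696

0.027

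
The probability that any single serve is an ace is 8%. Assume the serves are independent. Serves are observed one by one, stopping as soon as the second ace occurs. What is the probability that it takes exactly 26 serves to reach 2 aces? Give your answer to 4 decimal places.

0.0216

Y = trial on which the second success occurs; negative binomial, r=2, p=0.08.
P(Y=26) = C(25,1) · p^2 · (1−p)^24
= 25 · 0.0064 · 0.13518 = 0.021629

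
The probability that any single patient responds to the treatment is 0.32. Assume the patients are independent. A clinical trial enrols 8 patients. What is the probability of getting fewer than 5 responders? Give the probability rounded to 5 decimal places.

X ~ Binomial(8, 0.32); P(X ≤ 4) = Σ C(8,k) p^k (1−p)^(8−k) over k:
  k=0: C(8,0)·0.32^0·0.68^8 = 0.0457163
  k=1: C(8,1)·0.32^1·0.68^7 = 0.1721085
  k=2: C(8,2)·0.32^2·0.68^6 = 0.2834728
  k=3: C(8,3)·0.32^3·0.68^5 = 0.2667980
  k=4: C(8,4)·0.32^4·0.68^4 = 0.1569400
Total = 0.9250356

0.92504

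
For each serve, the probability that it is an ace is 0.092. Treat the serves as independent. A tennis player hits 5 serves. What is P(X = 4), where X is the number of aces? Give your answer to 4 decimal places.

X ~ Binomial(n=5, p=0.092).
P(X=4) = C(5,4) · p^4 · (1−p)^1
= 5 · 7.1639e-05 · 0.908 = 0.000325

0.0003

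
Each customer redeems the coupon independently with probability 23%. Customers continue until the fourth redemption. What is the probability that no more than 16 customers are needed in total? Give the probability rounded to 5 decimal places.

0.52035

Finishing within 16 customers ⇔ at least 4 successes in the first 16. With X ~ Binomial(16, 0.23), P(Y ≤ 16) = 1 − P(X ≤ 3).
  k=0: C(16,0)·0.23^0·0.77^16 = 0.0152704
  k=1: C(16,1)·0.23^1·0.77^15 = 0.0729808
  k=2: C(16,2)·0.23^2·0.77^14 = 0.1634960
  k=3: C(16,3)·0.23^3·0.77^13 = 0.2279035
1 − 0.4796507 = 0.5203493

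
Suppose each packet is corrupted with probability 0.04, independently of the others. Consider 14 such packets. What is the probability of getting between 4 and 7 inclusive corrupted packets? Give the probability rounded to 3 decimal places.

0.002

X ~ Binomial(14, 0.04); P(4 ≤ X ≤ 7) = Σ C(14,k) p^k (1−p)^(14−k) over k:
  k=4: C(14,4)·0.04^4·0.96^10 = 0.00170
  k=5: C(14,5)·0.04^5·0.96^9 = 0.00014
  k=6: C(14,6)·0.04^6·0.96^8 = 0.00001
  k=7: C(14,7)·0.04^7·0.96^7 = 0.00000
Total = 0.00185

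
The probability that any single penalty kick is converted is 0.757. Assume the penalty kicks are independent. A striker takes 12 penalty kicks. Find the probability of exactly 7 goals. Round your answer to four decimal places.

0.0956

X ~ Binomial(n=12, p=0.757).
P(X=7) = C(12,7) · p^7 · (1−p)^5
= 792 · 0.14245 · 0.00084729 = 0.095593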